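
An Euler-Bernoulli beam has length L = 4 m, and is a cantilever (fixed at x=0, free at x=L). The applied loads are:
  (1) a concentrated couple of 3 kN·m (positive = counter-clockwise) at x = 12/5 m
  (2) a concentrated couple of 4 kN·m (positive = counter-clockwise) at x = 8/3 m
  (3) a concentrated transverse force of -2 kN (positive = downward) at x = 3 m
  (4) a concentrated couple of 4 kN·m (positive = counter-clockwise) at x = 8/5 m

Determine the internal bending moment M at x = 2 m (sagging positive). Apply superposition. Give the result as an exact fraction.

M(2) = 9 kN·m

Load 1 — applied couple M₀=3 kN·m at a=12/5 m (b=L-a=8/5):
  M_1 = M₀  [x≤a] = 3 = 3 kN·m
Load 2 — applied couple M₀=4 kN·m at a=8/3 m (b=L-a=4/3):
  M_2 = M₀  [x≤a] = 4 = 4 kN·m
Load 3 — point force P=-2 kN at a=3 m (b=L-a=1):
  M_3 = -P(a-x)  [x≤a] = -(-2)·(3-2) = 2 kN·m
Load 4 — applied couple M₀=4 kN·m at a=8/5 m (b=L-a=12/5):
  M_4 = 0  [x>a] = 0 kN·m
Superposition: M = Σ M_i = 9 kN·m ≈ 9.000000 kN·m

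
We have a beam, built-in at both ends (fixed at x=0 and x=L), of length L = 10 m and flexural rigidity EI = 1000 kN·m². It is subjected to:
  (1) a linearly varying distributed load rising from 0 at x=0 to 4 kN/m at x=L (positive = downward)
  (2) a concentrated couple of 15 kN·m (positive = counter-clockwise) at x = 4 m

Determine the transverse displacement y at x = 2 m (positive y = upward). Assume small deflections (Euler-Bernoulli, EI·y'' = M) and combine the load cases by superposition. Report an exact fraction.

Load 1 — triangular load w₀=4 kN/m (0→w₀ over full span):
  y_1 = -w₀x²(L-x)²(x+2L)/(120LEI) = -4·2²·(10-2)²·(2+2·10)/(120·10·1000) = -176/9375 m
Load 2 — applied couple M₀=15 kN·m at a=4 m (b=L-a=6):
  y_2 = (R_Ax³/6 - M_Ax²/2)/EI  [x≤a] with R_A=54/25, M_A=9/5 = ((54/25)·2³/6 - (9/5)·2²/2)/1000 = -9/12500 m
Superposition: y = Σ y_i = -731/37500 m ≈ -0.019493 m

y(2) = -731/37500 m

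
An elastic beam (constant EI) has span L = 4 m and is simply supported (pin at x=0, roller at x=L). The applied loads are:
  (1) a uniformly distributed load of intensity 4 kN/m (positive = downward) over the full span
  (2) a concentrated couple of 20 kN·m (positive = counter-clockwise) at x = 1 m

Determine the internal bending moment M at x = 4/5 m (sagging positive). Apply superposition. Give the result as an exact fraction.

Load 1 — uniform load w=4 kN/m over full span:
  M_1 = wx(L-x)/2 = 4·(4/5)·(4-(4/5))/2 = 128/25 kN·m
Load 2 — applied couple M₀=20 kN·m at a=1 m (b=L-a=3):
  M_2 = M₀x/L  [x≤a] = 20·(4/5)/4 = 4 kN·m
Superposition: M = Σ M_i = 228/25 kN·m ≈ 9.120000 kN·m

M(4/5) = 228/25 kN·m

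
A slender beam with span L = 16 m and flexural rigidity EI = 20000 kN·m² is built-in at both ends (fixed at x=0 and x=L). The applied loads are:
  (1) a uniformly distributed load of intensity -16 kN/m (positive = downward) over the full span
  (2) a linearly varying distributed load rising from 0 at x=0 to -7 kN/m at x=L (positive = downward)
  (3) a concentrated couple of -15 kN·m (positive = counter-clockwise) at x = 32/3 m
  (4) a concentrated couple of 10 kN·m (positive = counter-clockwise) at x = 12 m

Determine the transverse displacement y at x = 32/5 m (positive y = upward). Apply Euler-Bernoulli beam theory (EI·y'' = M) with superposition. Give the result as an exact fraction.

y(32/5) = 4481794/29296875 m

Load 1 — uniform load w=-16 kN/m over full span:
  y_1 = -wx²(L-x)²/(24EI) = -(-16)·(32/5)²·(16-(32/5))²/(24·20000) = 49152/390625 m
Load 2 — triangular load w₀=-7 kN/m (0→w₀ over full span):
  y_2 = -w₀x²(L-x)²(x+2L)/(120LEI) = -(-7)·(32/5)²·(16-(32/5))²·((32/5)+2·16)/(120·16·20000) = 258048/9765625 m
Load 3 — applied couple M₀=-15 kN·m at a=32/3 m (b=L-a=16/3):
  y_3 = (R_Ax³/6 - M_Ax²/2)/EI  [x≤a] with R_A=-5/4, M_A=-5 = ((-5/4)·(32/5)³/6 - (-5)·(32/5)²/2)/20000 = 112/46875 m
Load 4 — applied couple M₀=10 kN·m at a=12 m (b=L-a=4):
  y_4 = (R_Ax³/6 - M_Ax²/2)/EI  [x≤a] with R_A=45/64, M_A=25/8 = ((45/64)·(32/5)³/6 - (25/8)·(32/5)²/2)/20000 = -26/15625 m
Superposition: y = Σ y_i = 4481794/29296875 m ≈ 0.152979 m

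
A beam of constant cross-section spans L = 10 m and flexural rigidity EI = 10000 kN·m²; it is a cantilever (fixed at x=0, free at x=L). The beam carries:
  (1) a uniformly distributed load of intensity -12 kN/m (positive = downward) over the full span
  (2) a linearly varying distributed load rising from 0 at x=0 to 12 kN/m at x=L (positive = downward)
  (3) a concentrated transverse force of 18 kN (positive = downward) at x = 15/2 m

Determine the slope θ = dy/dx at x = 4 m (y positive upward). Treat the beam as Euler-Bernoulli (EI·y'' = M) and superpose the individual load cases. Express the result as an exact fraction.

Load 1 — uniform load w=-12 kN/m over full span:
  θ_1 = -wx(x²-3Lx+3L²)/(6EI) = -(-12)·4·(4²-3·10·4+3·10²)/(6·10000) = 98/625 rad
Load 2 — triangular load w₀=12 kN/m (0→w₀ over full span):
  θ_2 = (w₀Lx²/4-w₀L²x/3-w₀x⁴/(24L))/EI = (12·10·4²/4-12·10²·4/3-12·4⁴/(24·10))/10000 = -354/3125 rad
Load 3 — point force P=18 kN at a=15/2 m (b=L-a=5/2):
  θ_3 = -Px(2a-x)/(2EI)  [x≤a] = -18·4·(2·(15/2)-4)/(2·10000) = -99/2500 rad
Superposition: θ = Σ θ_i = 49/12500 rad ≈ 0.003920 rad

θ(4) = 49/12500 rad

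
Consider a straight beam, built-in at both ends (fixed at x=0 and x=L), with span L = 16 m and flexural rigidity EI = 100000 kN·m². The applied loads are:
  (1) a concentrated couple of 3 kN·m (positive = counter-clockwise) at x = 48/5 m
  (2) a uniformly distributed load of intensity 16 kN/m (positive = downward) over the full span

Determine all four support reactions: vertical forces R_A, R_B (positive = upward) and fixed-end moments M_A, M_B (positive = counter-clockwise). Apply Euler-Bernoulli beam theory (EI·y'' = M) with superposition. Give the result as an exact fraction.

R_A = 12827/100 kN, M_A = 25672/75 kN·m, R_B = 12773/100 kN, M_B = -25573/75 kN·m

Load 1 — applied couple M₀=3 kN·m at a=48/5 m (b=L-a=32/5):
  R_A = 6M₀ab/L³ = 6·3·(48/5)·(32/5)/16³ = 27/100 kN
  M_A = M₀b(2a-b)/L² = 3·(32/5)·(2·(48/5)-(32/5))/16² = 24/25 kN·m
  R_B = -6M₀ab/L³ = -6·3·(48/5)·(32/5)/16³ = -27/100 kN
  M_B = M₀a(2b-a)/L² = 3·(48/5)·(2·(32/5)-(48/5))/16² = 9/25 kN·m
Load 2 — uniform load w=16 kN/m over full span:
  R_A = wL/2 = 16·16/2 = 128 kN
  M_A = wL²/12 = 16·16²/12 = 1024/3 kN·m
  R_B = wL/2 = 16·16/2 = 128 kN
  M_B = -wL²/12 = -16·16²/12 = -1024/3 kN·m
Superposition: R_A = 12827/100 kN, M_A = 25672/75 kN·m, R_B = 12773/100 kN, M_B = -25573/75 kN·m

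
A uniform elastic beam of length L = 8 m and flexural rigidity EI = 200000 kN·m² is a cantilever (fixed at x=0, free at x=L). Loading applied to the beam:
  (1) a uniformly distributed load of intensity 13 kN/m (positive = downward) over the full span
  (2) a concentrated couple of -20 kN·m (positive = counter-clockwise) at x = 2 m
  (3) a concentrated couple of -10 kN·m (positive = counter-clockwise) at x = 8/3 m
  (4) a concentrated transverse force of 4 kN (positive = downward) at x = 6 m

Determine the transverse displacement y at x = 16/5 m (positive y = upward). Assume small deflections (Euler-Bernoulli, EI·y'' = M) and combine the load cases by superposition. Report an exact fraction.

Load 1 — uniform load w=13 kN/m over full span:
  y_1 = -wx²(x²-4Lx+6L²)/(24EI) = -13·(16/5)²·((16/5)²-4·8·(16/5)+6·8²)/(24·200000) = -15808/1953125 m
Load 2 — applied couple M₀=-20 kN·m at a=2 m (b=L-a=6):
  y_2 = M₀a(2x-a)/(2EI)  [x>a] = (-20)·2·(2·(16/5)-2)/(2·200000) = -11/25000 m
Load 3 — applied couple M₀=-10 kN·m at a=8/3 m (b=L-a=16/3):
  y_3 = M₀a(2x-a)/(2EI)  [x>a] = (-10)·(8/3)·(2·(16/5)-(8/3))/(2·200000) = -7/28125 m
Load 4 — point force P=4 kN at a=6 m (b=L-a=2):
  y_4 = -Px²(3a-x)/(6EI)  [x≤a] = -4·(16/5)²·(3·6-(16/5))/(6·200000) = -592/1171875 m
Superposition: y = Σ y_i = -1306091/140625000 m ≈ -0.009288 m

y(16/5) = -1306091/140625000 m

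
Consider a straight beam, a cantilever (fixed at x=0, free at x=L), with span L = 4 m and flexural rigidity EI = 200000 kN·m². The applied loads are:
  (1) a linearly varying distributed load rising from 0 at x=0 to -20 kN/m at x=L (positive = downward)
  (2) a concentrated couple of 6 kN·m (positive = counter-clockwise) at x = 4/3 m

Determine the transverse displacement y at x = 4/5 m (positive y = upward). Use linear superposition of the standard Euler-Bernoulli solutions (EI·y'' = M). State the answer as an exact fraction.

Load 1 — triangular load w₀=-20 kN/m (0→w₀ over full span):
  y_1 = (w₀Lx³/12-w₀L²x²/6-w₀x⁵/(120L))/EI = ((-20)·4·(4/5)³/12-(-20)·4²·(4/5)²/6-(-20)·(4/5)⁵/(120·4))/200000 = 4502/29296875 m
Load 2 — applied couple M₀=6 kN·m at a=4/3 m (b=L-a=8/3):
  y_2 = M₀x²/(2EI)  [x≤a] = 6·(4/5)²/(2·200000) = 3/312500 m
Superposition: y = Σ y_i = 19133/117187500 m ≈ 0.000163 m

y(4/5) = 19133/117187500 m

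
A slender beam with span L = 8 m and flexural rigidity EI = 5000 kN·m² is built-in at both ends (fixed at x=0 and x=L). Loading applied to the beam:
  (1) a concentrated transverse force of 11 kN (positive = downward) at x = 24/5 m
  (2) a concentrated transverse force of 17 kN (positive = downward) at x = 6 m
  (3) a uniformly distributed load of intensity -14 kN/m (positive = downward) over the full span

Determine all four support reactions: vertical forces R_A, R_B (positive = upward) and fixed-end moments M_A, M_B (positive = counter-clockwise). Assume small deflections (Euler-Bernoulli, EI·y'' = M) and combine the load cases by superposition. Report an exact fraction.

R_A = -197887/4000 kN, M_A = -179531/3000 kN·m, R_B = -138113/4000 kN, M_B = 128609/3000 kN·m

Load 1 — point force P=11 kN at a=24/5 m (b=L-a=16/5):
  R_A = Pb²(3a+b)/L³ = 11·(16/5)²·(3·(24/5)+(16/5))/8³ = 484/125 kN
  M_A = Pab²/L² = 11·(24/5)·(16/5)²/8² = 1056/125 kN·m
  R_B = Pa²(a+3b)/L³ = 11·(24/5)²·((24/5)+3·(16/5))/8³ = 891/125 kN
  M_B = -Pa²b/L² = -11·(24/5)²·(16/5)/8² = -1584/125 kN·m
Load 2 — point force P=17 kN at a=6 m (b=L-a=2):
  R_A = Pb²(3a+b)/L³ = 17·2²·(3·6+2)/8³ = 85/32 kN
  M_A = Pab²/L² = 17·6·2²/8² = 51/8 kN·m
  R_B = Pa²(a+3b)/L³ = 17·6²·(6+3·2)/8³ = 459/32 kN
  M_B = -Pa²b/L² = -17·6²·2/8² = -153/8 kN·m
Load 3 — uniform load w=-14 kN/m over full span:
  R_A = wL/2 = (-14)·8/2 = -56 kN
  M_A = wL²/12 = (-14)·8²/12 = -224/3 kN·m
  R_B = wL/2 = (-14)·8/2 = -56 kN
  M_B = -wL²/12 = -(-14)·8²/12 = 224/3 kN·m
Superposition: R_A = -197887/4000 kN, M_A = -179531/3000 kN·m, R_B = -138113/4000 kN, M_B = 128609/3000 kN·m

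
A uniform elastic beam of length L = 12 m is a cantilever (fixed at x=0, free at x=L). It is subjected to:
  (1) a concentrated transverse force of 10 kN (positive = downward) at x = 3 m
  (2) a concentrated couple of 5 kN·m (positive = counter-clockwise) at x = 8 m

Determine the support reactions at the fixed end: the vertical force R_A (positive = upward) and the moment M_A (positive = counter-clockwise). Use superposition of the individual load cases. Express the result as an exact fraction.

R_A = 10 kN, M_A = 25 kN·m

Load 1 — point force P=10 kN at a=3 m (b=L-a=9):
  R_A = P = 10 kN
  M_A = Pa = 10·3 = 30 kN·m
Load 2 — applied couple M₀=5 kN·m at a=8 m (b=L-a=4):
  R_A = 0 kN
  M_A = -M₀ = -5 kN·m
Superposition: R_A = 10 kN, M_A = 25 kN·m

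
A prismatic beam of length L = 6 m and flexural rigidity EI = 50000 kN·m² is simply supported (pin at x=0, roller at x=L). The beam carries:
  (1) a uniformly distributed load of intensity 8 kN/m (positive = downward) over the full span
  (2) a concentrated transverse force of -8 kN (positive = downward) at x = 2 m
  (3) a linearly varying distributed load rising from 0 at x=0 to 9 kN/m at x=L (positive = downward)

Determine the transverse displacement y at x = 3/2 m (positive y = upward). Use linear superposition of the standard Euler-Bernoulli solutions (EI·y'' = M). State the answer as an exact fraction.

y(3/2) = -190853/76800000 m

Load 1 — uniform load w=8 kN/m over full span:
  y_1 = -wx(L³-2Lx²+x³)/(24EI) = -8·(3/2)·(6³-2·6·(3/2)²+(3/2)³)/(24·50000) = -1539/800000 m
Load 2 — point force P=-8 kN at a=2 m (b=L-a=4):
  y_2 = -Pbx(L²-b²-x²)/(6LEI)  [x≤a] = -(-8)·4·(3/2)·(6²-4²-(3/2)²)/(6·6·50000) = 71/150000 m
Load 3 — triangular load w₀=9 kN/m (0→w₀ over full span):
  y_3 = -w₀x(7L⁴-10L²x²+3x⁴)/(360LEI) = -9·(3/2)·(7·6⁴-10·6²·(3/2)²+3·(3/2)⁴)/(360·6·50000) = -26487/25600000 m
Superposition: y = Σ y_i = -190853/76800000 m ≈ -0.002485 m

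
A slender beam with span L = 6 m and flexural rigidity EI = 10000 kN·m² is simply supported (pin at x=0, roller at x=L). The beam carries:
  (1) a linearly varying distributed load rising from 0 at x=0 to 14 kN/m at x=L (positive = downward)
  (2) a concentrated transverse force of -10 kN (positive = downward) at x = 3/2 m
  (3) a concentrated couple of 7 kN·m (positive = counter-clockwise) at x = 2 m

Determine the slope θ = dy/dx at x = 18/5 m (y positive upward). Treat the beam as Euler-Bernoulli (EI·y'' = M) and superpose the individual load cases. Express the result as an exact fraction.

Load 1 — triangular load w₀=14 kN/m (0→w₀ over full span):
  θ_1 = -w₀(7L⁴-30L²x²+15x⁴)/(360LEI) = -14·(7·6⁴-30·6²·(18/5)²+15·(18/5)⁴)/(360·6·10000) = 609/390625 rad
Load 2 — point force P=-10 kN at a=3/2 m (b=L-a=9/2):
  θ_2 = -Pa(2L²-6Lx+3x²+a²)/(6LEI)  [x>a] = -(-10)·(3/2)·(2·6²-6·6·(18/5)+3·(18/5)²+(3/2)²)/(6·6·10000) = -549/800000 rad
Load 3 — applied couple M₀=7 kN·m at a=2 m (b=L-a=4):
  θ_3 = (M₀x²/(2L)-M₀(x-a)+C₁)/EI  [x>a] with C₁=M₀(3b²-L²)/(6L)=7/3 = (7·(18/5)²/(2·6)-7·((18/5)-2)+(7/3))/10000 = -49/375000 rad
Superposition: θ = Σ θ_i = 222637/300000000 rad ≈ 0.000742 rad

θ(18/5) = 222637/300000000 rad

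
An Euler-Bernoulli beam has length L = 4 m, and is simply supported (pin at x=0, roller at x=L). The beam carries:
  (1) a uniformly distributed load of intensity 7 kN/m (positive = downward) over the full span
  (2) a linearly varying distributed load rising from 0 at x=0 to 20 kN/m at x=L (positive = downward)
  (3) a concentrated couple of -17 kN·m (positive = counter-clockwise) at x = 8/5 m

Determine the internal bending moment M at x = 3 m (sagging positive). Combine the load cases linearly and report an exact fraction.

Load 1 — uniform load w=7 kN/m over full span:
  M_1 = wx(L-x)/2 = 7·3·(4-3)/2 = 21/2 kN·m
Load 2 — triangular load w₀=20 kN/m (0→w₀ over full span):
  M_2 = w₀Lx/6 - w₀x³/(6L) = 20·4·3/6 - 20·3³/(6·4) = 35/2 kN·m
Load 3 — applied couple M₀=-17 kN·m at a=8/5 m (b=L-a=12/5):
  M_3 = M₀x/L - M₀  [x>a] = (-17)·3/4 - (-17) = 17/4 kN·m
Superposition: M = Σ M_i = 129/4 kN·m ≈ 32.250000 kN·m

M(3) = 129/4 kN·m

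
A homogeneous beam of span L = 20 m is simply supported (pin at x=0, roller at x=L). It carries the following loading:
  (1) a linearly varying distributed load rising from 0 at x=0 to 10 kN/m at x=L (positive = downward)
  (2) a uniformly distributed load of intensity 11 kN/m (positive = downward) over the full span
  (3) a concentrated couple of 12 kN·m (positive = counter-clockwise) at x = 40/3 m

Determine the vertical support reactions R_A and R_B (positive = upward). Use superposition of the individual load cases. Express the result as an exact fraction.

Load 1 — triangular load w₀=10 kN/m (0→w₀ over full span):
  R_A = w₀L/6 = 10·20/6 = 100/3 kN
  R_B = w₀L/3 = 10·20/3 = 200/3 kN
Load 2 — uniform load w=11 kN/m over full span:
  R_A = wL/2 = 11·20/2 = 110 kN
  R_B = wL/2 = 11·20/2 = 110 kN
Load 3 — applied couple M₀=12 kN·m at a=40/3 m (b=L-a=20/3):
  R_A = M₀/L = 12/20 = 3/5 kN
  R_B = -M₀/L = -12/20 = -3/5 kN
Superposition: R_A = 2159/15 kN, R_B = 2641/15 kN

R_A = 2159/15 kN, R_B = 2641/15 kN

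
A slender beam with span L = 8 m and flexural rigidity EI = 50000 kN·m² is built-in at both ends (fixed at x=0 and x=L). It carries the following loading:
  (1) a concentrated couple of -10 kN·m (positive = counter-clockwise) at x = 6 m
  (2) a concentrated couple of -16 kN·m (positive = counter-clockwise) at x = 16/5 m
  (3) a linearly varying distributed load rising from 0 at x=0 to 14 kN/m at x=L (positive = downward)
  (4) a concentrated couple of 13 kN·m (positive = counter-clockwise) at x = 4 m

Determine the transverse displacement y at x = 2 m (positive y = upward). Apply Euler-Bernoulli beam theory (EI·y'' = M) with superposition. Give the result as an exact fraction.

Load 1 — applied couple M₀=-10 kN·m at a=6 m (b=L-a=2):
  y_1 = (R_Ax³/6 - M_Ax²/2)/EI  [x≤a] with R_A=-45/32, M_A=-25/8 = ((-45/32)·2³/6 - (-25/8)·2²/2)/50000 = 7/80000 m
Load 2 — applied couple M₀=-16 kN·m at a=16/5 m (b=L-a=24/5):
  y_2 = (R_Ax³/6 - M_Ax²/2)/EI  [x≤a] with R_A=-72/25, M_A=-48/25 = ((-72/25)·2³/6 - (-48/25)·2²/2)/50000 = 0 m
Load 3 — triangular load w₀=14 kN/m (0→w₀ over full span):
  y_3 = -w₀x²(L-x)²(x+2L)/(120LEI) = -14·2²·(8-2)²·(2+2·8)/(120·8·50000) = -189/250000 m
Load 4 — applied couple M₀=13 kN·m at a=4 m (b=L-a=4):
  y_4 = (R_Ax³/6 - M_Ax²/2)/EI  [x≤a] with R_A=39/16, M_A=13/4 = ((39/16)·2³/6 - (13/4)·2²/2)/50000 = -13/200000 m
Superposition: y = Σ y_i = -1467/2000000 m ≈ -0.000733 m

y(2) = -1467/2000000 m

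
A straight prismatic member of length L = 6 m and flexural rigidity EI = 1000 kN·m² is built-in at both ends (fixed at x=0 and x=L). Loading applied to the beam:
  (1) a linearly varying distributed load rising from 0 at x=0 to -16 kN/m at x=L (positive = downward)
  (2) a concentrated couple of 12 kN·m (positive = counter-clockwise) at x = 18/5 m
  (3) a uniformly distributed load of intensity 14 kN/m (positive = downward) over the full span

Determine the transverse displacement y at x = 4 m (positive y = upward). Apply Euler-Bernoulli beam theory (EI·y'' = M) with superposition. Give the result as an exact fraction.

Load 1 — triangular load w₀=-16 kN/m (0→w₀ over full span):
  y_1 = -w₀x²(L-x)²(x+2L)/(120LEI) = -(-16)·4²·(6-4)²·(4+2·6)/(120·6·1000) = 128/5625 m
Load 2 — applied couple M₀=12 kN·m at a=18/5 m (b=L-a=12/5):
  y_2 = (R_Ax³/6 - M_Ax²/2 - M₀(x-a)²/2)/EI  [x>a] with R_A=72/25, M_A=96/25 = ((72/25)·4³/6 - (96/25)·4²/2 - 12·(4-(18/5))²/2)/1000 = -3/3125 m
Load 3 — uniform load w=14 kN/m over full span:
  y_3 = -wx²(L-x)²/(24EI) = -14·4²·(6-4)²/(24·1000) = -14/375 m
Superposition: y = Σ y_i = -437/28125 m ≈ -0.015538 m

y(4) = -437/28125 m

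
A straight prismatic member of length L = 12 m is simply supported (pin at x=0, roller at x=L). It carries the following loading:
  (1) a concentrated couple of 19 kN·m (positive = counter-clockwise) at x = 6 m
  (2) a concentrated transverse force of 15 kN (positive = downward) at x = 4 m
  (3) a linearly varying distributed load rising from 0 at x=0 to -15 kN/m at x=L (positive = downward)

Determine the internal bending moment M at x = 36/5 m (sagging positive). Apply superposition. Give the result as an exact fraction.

Load 1 — applied couple M₀=19 kN·m at a=6 m (b=L-a=6):
  M_1 = M₀x/L - M₀  [x>a] = 19·(36/5)/12 - 19 = -38/5 kN·m
Load 2 — point force P=15 kN at a=4 m (b=L-a=8):
  M_2 = Pa(L-x)/L  [x>a] = 15·4·(12-(36/5))/12 = 24 kN·m
Load 3 — triangular load w₀=-15 kN/m (0→w₀ over full span):
  M_3 = w₀Lx/6 - w₀x³/(6L) = (-15)·12·(36/5)/6 - (-15)·(36/5)³/(6·12) = -3456/25 kN·m
Superposition: M = Σ M_i = -3046/25 kN·m ≈ -121.840000 kN·m

M(36/5) = -3046/25 kN·m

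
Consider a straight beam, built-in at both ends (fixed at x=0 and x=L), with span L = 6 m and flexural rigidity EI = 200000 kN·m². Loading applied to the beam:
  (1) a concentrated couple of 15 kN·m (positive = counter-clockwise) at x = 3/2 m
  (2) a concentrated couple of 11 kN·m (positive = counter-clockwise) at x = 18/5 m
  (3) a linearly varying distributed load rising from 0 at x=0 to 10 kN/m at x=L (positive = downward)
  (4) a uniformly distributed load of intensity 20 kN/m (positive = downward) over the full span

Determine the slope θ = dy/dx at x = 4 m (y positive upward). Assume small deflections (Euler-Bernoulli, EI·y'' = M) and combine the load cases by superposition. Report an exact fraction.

Load 1 — applied couple M₀=15 kN·m at a=3/2 m (b=L-a=9/2):
  θ_1 = (R_Ax²/2 - M_Ax - M₀(x-a))/EI  [x>a] with R_A=45/16, M_A=-45/16 = ((45/16)·4²/2 - (-45/16)·4 - 15·(4-(3/2)))/200000 = -3/160000 rad
Load 2 — applied couple M₀=11 kN·m at a=18/5 m (b=L-a=12/5):
  θ_2 = (R_Ax²/2 - M_Ax - M₀(x-a))/EI  [x>a] with R_A=66/25, M_A=88/25 = ((66/25)·4²/2 - (88/25)·4 - 11·(4-(18/5)))/200000 = 33/2500000 rad
Load 3 — triangular load w₀=10 kN/m (0→w₀ over full span):
  θ_3 = -w₀(2x(L-x)(L-2x)(x+2L)+x²(L-x)²)/(120LEI) = -10·(2·4·(6-4)·(6-2·4)·(4+2·6)+4²·(6-4)²)/(120·6·200000) = 7/225000 rad
Load 4 — uniform load w=20 kN/m over full span:
  θ_4 = -wx(L-x)(L-2x)/(12EI) = -20·4·(6-4)·(6-2·4)/(12·200000) = 1/7500 rad
Superposition: θ = Σ θ_i = 28601/180000000 rad ≈ 0.000159 rad

θ(4) = 28601/180000000 rad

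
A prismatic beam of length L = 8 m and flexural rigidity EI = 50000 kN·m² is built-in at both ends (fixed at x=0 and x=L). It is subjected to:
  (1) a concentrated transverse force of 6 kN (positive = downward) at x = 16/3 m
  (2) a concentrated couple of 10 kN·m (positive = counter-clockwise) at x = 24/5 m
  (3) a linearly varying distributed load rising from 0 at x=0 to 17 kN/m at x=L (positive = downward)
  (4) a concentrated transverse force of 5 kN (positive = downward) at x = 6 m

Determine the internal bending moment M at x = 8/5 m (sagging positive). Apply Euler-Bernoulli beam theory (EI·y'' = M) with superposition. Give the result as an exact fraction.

M(8/5) = -7089/1000 kN·m

Load 1 — point force P=6 kN at a=16/3 m (b=L-a=8/3):
  M_1 = Pb²(3a+b)x/L³ - Pab²/L²  [x≤a] = 6·(8/3)²·(3·(16/3)+(8/3))·(8/5)/8³ - 6·(16/3)·(8/3)²/8² = -16/15 kN·m
Load 2 — applied couple M₀=10 kN·m at a=24/5 m (b=L-a=16/5):
  M_2 = R_Ax - M_A  [x≤a] with R_A=9/5, M_A=16/5 = (9/5)·(8/5) - (16/5) = -8/25 kN·m
Load 3 — triangular load w₀=17 kN/m (0→w₀ over full span):
  M_3 = 3w₀Lx/20 - w₀L²/30 - w₀x³/(6L) = 3·17·8·(8/5)/20 - 17·8²/30 - 17·(8/5)³/(6·8) = -1904/375 kN·m
Load 4 — point force P=5 kN at a=6 m (b=L-a=2):
  M_4 = Pb²(3a+b)x/L³ - Pab²/L²  [x≤a] = 5·2²·(3·6+2)·(8/5)/8³ - 5·6·2²/8² = -5/8 kN·m
Superposition: M = Σ M_i = -7089/1000 kN·m ≈ -7.089000 kN·m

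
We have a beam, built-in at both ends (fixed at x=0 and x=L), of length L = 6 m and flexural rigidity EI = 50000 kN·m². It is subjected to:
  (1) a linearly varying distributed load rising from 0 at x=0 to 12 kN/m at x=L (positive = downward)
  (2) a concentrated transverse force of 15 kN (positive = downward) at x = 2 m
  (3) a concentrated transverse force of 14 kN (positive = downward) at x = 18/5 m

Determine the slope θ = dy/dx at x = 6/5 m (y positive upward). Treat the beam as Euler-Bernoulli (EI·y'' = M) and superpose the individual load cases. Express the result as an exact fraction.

Load 1 — triangular load w₀=12 kN/m (0→w₀ over full span):
  θ_1 = -w₀(2x(L-x)(L-2x)(x+2L)+x²(L-x)²)/(120LEI) = -12·(2·(6/5)·(6-(6/5))·(6-2·(6/5))·((6/5)+2·6)+(6/5)²·(6-(6/5))²)/(120·6·50000) = -378/1953125 rad
Load 2 — point force P=15 kN at a=2 m (b=L-a=4):
  θ_2 = -Pb²x(2aL-(3a+b)x)/(2L³EI)  [x≤a] = -15·4²·(6/5)·(2·2·6-(3·2+4)·(6/5))/(2·6³·50000) = -1/6250 rad
Load 3 — point force P=14 kN at a=18/5 m (b=L-a=12/5):
  θ_3 = -Pb²x(2aL-(3a+b)x)/(2L³EI)  [x≤a] = -14·(12/5)²·(6/5)·(2·(18/5)·6-(3·(18/5)+(12/5))·(6/5))/(2·6³·50000) = -1197/9765625 rad
Superposition: θ = Σ θ_i = -9299/19531250 rad ≈ -0.000476 rad

θ(6/5) = -9299/19531250 rad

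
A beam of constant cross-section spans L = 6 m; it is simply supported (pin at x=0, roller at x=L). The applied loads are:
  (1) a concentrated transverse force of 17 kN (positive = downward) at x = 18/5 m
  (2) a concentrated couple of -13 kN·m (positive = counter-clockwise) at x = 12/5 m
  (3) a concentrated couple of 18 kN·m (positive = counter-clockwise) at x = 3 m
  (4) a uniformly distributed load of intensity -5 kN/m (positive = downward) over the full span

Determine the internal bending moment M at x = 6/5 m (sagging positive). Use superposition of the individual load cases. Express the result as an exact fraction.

M(6/5) = -131/25 kN·m

Load 1 — point force P=17 kN at a=18/5 m (b=L-a=12/5):
  M_1 = Pbx/L  [x≤a] = 17·(12/5)·(6/5)/6 = 204/25 kN·m
Load 2 — applied couple M₀=-13 kN·m at a=12/5 m (b=L-a=18/5):
  M_2 = M₀x/L  [x≤a] = (-13)·(6/5)/6 = -13/5 kN·m
Load 3 — applied couple M₀=18 kN·m at a=3 m (b=L-a=3):
  M_3 = M₀x/L  [x≤a] = 18·(6/5)/6 = 18/5 kN·m
Load 4 — uniform load w=-5 kN/m over full span:
  M_4 = wx(L-x)/2 = (-5)·(6/5)·(6-(6/5))/2 = -72/5 kN·m
Superposition: M = Σ M_i = -131/25 kN·m ≈ -5.240000 kN·m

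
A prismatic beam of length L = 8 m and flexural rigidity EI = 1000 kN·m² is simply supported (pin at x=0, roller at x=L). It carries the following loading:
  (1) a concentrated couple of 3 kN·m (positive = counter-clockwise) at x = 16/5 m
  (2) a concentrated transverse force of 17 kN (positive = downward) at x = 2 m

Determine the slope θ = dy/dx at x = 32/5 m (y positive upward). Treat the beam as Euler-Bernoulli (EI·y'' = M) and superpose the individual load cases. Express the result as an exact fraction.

θ(32/5) = 1773/50000 rad

Load 1 — applied couple M₀=3 kN·m at a=16/5 m (b=L-a=24/5):
  θ_1 = (M₀x²/(2L)-M₀(x-a)+C₁)/EI  [x>a] with C₁=M₀(3b²-L²)/(6L)=8/25 = (3·(32/5)²/(2·8)-3·((32/5)-(16/5))+(8/25))/1000 = -1/625 rad
Load 2 — point force P=17 kN at a=2 m (b=L-a=6):
  θ_2 = -Pa(2L²-6Lx+3x²+a²)/(6LEI)  [x>a] = -17·2·(2·8²-6·8·(32/5)+3·(32/5)²+2²)/(6·8·1000) = 1853/50000 rad
Superposition: θ = Σ θ_i = 1773/50000 rad ≈ 0.035460 rad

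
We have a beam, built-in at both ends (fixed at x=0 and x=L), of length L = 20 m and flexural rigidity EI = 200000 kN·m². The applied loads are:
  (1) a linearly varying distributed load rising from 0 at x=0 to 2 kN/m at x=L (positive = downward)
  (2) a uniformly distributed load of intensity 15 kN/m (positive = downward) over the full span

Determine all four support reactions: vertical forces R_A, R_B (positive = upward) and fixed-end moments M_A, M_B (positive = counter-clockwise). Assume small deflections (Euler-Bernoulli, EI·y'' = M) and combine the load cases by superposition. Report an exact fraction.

Load 1 — triangular load w₀=2 kN/m (0→w₀ over full span):
  R_A = 3w₀L/20 = 3·2·20/20 = 6 kN
  M_A = w₀L²/30 = 2·20²/30 = 80/3 kN·m
  R_B = 7w₀L/20 = 7·2·20/20 = 14 kN
  M_B = -w₀L²/20 = -2·20²/20 = -40 kN·m
Load 2 — uniform load w=15 kN/m over full span:
  R_A = wL/2 = 15·20/2 = 150 kN
  M_A = wL²/12 = 15·20²/12 = 500 kN·m
  R_B = wL/2 = 15·20/2 = 150 kN
  M_B = -wL²/12 = -15·20²/12 = -500 kN·m
Superposition: R_A = 156 kN, M_A = 1580/3 kN·m, R_B = 164 kN, M_B = -540 kN·m

R_A = 156 kN, M_A = 1580/3 kN·m, R_B = 164 kN, M_B = -540 kN·m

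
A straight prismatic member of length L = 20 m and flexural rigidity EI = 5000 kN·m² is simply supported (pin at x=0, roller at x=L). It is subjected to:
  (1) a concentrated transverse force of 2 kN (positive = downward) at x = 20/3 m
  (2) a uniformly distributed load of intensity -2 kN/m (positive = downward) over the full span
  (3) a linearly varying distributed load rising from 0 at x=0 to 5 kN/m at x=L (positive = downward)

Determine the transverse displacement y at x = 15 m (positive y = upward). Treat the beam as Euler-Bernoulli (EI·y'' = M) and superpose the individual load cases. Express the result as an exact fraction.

Load 1 — point force P=2 kN at a=20/3 m (b=L-a=40/3):
  y_1 = -Pa(L-x)(2Lx-a²-x²)/(6LEI)  [x>a] = -2·(20/3)·(20-15)·(2·20·15-(20/3)²-15²)/(6·20·5000) = -119/3240 m
Load 2 — uniform load w=-2 kN/m over full span:
  y_2 = -wx(L³-2Lx²+x³)/(24EI) = -(-2)·15·(20³-2·20·15²+15³)/(24·5000) = 19/32 m
Load 3 — triangular load w₀=5 kN/m (0→w₀ over full span):
  y_3 = -w₀x(7L⁴-10L²x²+3x⁴)/(360LEI) = -5·15·(7·20⁴-10·20²·15²+3·15⁴)/(360·20·5000) = -595/768 m
Superposition: y = Σ y_i = -22573/103680 m ≈ -0.217718 m

y(15) = -22573/103680 m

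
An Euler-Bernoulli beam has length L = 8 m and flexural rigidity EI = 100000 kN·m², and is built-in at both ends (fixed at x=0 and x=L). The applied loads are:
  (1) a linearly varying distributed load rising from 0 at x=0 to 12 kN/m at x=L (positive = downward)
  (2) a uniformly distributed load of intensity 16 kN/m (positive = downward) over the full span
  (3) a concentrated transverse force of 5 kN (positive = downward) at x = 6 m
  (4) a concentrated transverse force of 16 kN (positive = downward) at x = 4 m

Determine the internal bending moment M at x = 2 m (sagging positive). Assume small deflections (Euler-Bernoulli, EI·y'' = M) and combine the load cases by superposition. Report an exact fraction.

M(2) = 2773/240 kN·m

Load 1 — triangular load w₀=12 kN/m (0→w₀ over full span):
  M_1 = 3w₀Lx/20 - w₀L²/30 - w₀x³/(6L) = 3·12·8·2/20 - 12·8²/30 - 12·2³/(6·8) = 6/5 kN·m
Load 2 — uniform load w=16 kN/m over full span:
  M_2 = wLx/2 - wL²/12 - wx²/2 = 16·8·2/2 - 16·8²/12 - 16·2²/2 = 32/3 kN·m
Load 3 — point force P=5 kN at a=6 m (b=L-a=2):
  M_3 = Pb²(3a+b)x/L³ - Pab²/L²  [x≤a] = 5·2²·(3·6+2)·2/8³ - 5·6·2²/8² = -5/16 kN·m
Load 4 — point force P=16 kN at a=4 m (b=L-a=4):
  M_4 = Pb²(3a+b)x/L³ - Pab²/L²  [x≤a] = 16·4²·(3·4+4)·2/8³ - 16·4·4²/8² = 0 kN·m
Superposition: M = Σ M_i = 2773/240 kN·m ≈ 11.554167 kN·m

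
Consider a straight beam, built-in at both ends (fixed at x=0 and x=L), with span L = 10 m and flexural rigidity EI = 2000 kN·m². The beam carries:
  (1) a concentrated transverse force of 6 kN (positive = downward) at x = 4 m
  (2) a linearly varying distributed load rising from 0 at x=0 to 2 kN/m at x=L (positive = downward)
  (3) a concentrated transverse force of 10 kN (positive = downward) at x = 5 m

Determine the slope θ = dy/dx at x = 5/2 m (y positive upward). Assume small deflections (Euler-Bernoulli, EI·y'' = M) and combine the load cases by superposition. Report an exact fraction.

θ(5/2) = -20923/1280000 rad

Load 1 — point force P=6 kN at a=4 m (b=L-a=6):
  θ_1 = -Pb²x(2aL-(3a+b)x)/(2L³EI)  [x≤a] = -6·6²·(5/2)·(2·4·10-(3·4+6)·(5/2))/(2·10³·2000) = -189/40000 rad
Load 2 — triangular load w₀=2 kN/m (0→w₀ over full span):
  θ_2 = -w₀(2x(L-x)(L-2x)(x+2L)+x²(L-x)²)/(120LEI) = -2·(2·(5/2)·(10-(5/2))·(10-2·(5/2))·((5/2)+2·10)+(5/2)²·(10-(5/2))²)/(120·10·2000) = -39/10240 rad
Load 3 — point force P=10 kN at a=5 m (b=L-a=5):
  θ_3 = -Pb²x(2aL-(3a+b)x)/(2L³EI)  [x≤a] = -10·5²·(5/2)·(2·5·10-(3·5+5)·(5/2))/(2·10³·2000) = -1/128 rad
Superposition: θ = Σ θ_i = -20923/1280000 rad ≈ -0.016346 rad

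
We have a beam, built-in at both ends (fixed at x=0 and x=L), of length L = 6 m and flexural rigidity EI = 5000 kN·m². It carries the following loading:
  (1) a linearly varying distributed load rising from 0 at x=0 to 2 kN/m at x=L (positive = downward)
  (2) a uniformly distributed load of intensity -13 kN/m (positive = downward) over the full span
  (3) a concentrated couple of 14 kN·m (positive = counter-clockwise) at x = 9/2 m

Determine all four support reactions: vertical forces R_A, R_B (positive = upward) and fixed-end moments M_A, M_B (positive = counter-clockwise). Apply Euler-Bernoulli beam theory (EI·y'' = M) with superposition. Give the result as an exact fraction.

R_A = -1383/40 kN, M_A = -1289/40 kN·m, R_B = -1497/40 kN, M_B = 1311/40 kN·m

Load 1 — triangular load w₀=2 kN/m (0→w₀ over full span):
  R_A = 3w₀L/20 = 3·2·6/20 = 9/5 kN
  M_A = w₀L²/30 = 2·6²/30 = 12/5 kN·m
  R_B = 7w₀L/20 = 7·2·6/20 = 21/5 kN
  M_B = -w₀L²/20 = -2·6²/20 = -18/5 kN·m
Load 2 — uniform load w=-13 kN/m over full span:
  R_A = wL/2 = (-13)·6/2 = -39 kN
  M_A = wL²/12 = (-13)·6²/12 = -39 kN·m
  R_B = wL/2 = (-13)·6/2 = -39 kN
  M_B = -wL²/12 = -(-13)·6²/12 = 39 kN·m
Load 3 — applied couple M₀=14 kN·m at a=9/2 m (b=L-a=3/2):
  R_A = 6M₀ab/L³ = 6·14·(9/2)·(3/2)/6³ = 21/8 kN
  M_A = M₀b(2a-b)/L² = 14·(3/2)·(2·(9/2)-(3/2))/6² = 35/8 kN·m
  R_B = -6M₀ab/L³ = -6·14·(9/2)·(3/2)/6³ = -21/8 kN
  M_B = M₀a(2b-a)/L² = 14·(9/2)·(2·(3/2)-(9/2))/6² = -21/8 kN·m
Superposition: R_A = -1383/40 kN, M_A = -1289/40 kN·m, R_B = -1497/40 kN, M_B = 1311/40 kN·m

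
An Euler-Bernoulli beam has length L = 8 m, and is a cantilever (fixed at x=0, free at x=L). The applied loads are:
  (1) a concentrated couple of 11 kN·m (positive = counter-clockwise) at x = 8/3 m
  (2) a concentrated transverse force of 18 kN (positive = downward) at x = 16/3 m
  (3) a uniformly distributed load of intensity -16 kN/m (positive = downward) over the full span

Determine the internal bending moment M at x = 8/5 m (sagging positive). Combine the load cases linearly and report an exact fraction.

M(8/5) = 6787/25 kN·m

Load 1 — applied couple M₀=11 kN·m at a=8/3 m (b=L-a=16/3):
  M_1 = M₀  [x≤a] = 11 = 11 kN·m
Load 2 — point force P=18 kN at a=16/3 m (b=L-a=8/3):
  M_2 = -P(a-x)  [x≤a] = -18·((16/3)-(8/5)) = -336/5 kN·m
Load 3 — uniform load w=-16 kN/m over full span:
  M_3 = -w(L-x)²/2 = -(-16)·(8-(8/5))²/2 = 8192/25 kN·m
Superposition: M = Σ M_i = 6787/25 kN·m ≈ 271.480000 kN·m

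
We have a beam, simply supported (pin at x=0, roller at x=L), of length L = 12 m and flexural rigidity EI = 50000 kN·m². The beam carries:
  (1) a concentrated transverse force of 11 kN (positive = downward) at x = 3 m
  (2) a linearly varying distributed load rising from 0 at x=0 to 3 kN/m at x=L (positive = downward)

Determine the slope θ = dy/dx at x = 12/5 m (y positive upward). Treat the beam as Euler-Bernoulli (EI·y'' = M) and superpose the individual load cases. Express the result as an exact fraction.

Load 1 — point force P=11 kN at a=3 m (b=L-a=9):
  θ_1 = -Pb(L²-b²-3x²)/(6LEI)  [x≤a] = -11·9·(12²-9²-3·(12/5)²)/(6·12·50000) = -12573/10000000 rad
Load 2 — triangular load w₀=3 kN/m (0→w₀ over full span):
  θ_2 = -w₀(7L⁴-30L²x²+15x⁴)/(360LEI) = -3·(7·12⁴-30·12²·(12/5)²+15·(12/5)⁴)/(360·12·50000) = -3276/1953125 rad
Superposition: θ = Σ θ_i = -733653/250000000 rad ≈ -0.002935 rad

θ(12/5) = -733653/250000000 rad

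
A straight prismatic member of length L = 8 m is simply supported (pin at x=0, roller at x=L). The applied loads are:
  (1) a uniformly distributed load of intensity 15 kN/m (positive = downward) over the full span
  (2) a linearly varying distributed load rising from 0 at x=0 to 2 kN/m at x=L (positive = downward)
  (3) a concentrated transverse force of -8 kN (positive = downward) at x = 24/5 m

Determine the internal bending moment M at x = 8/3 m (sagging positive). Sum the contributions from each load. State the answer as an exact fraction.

Load 1 — uniform load w=15 kN/m over full span:
  M_1 = wx(L-x)/2 = 15·(8/3)·(8-(8/3))/2 = 320/3 kN·m
Load 2 — triangular load w₀=2 kN/m (0→w₀ over full span):
  M_2 = w₀Lx/6 - w₀x³/(6L) = 2·8·(8/3)/6 - 2·(8/3)³/(6·8) = 512/81 kN·m
Load 3 — point force P=-8 kN at a=24/5 m (b=L-a=16/5):
  M_3 = Pbx/L  [x≤a] = (-8)·(16/5)·(8/3)/8 = -128/15 kN·m
Superposition: M = Σ M_i = 42304/405 kN·m ≈ 104.454321 kN·m

M(8/3) = 42304/405 kN·m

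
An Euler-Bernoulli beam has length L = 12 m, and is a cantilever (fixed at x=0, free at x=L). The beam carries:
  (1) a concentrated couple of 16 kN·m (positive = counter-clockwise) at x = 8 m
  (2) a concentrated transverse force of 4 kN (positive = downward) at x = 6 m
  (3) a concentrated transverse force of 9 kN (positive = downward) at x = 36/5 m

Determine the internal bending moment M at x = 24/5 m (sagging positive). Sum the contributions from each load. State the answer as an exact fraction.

Load 1 — applied couple M₀=16 kN·m at a=8 m (b=L-a=4):
  M_1 = M₀  [x≤a] = 16 = 16 kN·m
Load 2 — point force P=4 kN at a=6 m (b=L-a=6):
  M_2 = -P(a-x)  [x≤a] = -4·(6-(24/5)) = -24/5 kN·m
Load 3 — point force P=9 kN at a=36/5 m (b=L-a=24/5):
  M_3 = -P(a-x)  [x≤a] = -9·((36/5)-(24/5)) = -108/5 kN·m
Superposition: M = Σ M_i = -52/5 kN·m ≈ -10.400000 kN·m

M(24/5) = -52/5 kN·m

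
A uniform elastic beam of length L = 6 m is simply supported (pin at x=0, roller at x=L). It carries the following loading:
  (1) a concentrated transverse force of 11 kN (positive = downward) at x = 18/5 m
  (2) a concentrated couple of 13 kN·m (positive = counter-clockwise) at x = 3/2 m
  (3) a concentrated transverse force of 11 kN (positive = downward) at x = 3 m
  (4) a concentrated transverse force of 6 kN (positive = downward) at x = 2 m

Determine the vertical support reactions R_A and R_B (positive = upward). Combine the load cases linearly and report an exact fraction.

Load 1 — point force P=11 kN at a=18/5 m (b=L-a=12/5):
  R_A = Pb/L = 11·(12/5)/6 = 22/5 kN
  R_B = Pa/L = 11·(18/5)/6 = 33/5 kN
Load 2 — applied couple M₀=13 kN·m at a=3/2 m (b=L-a=9/2):
  R_A = M₀/L = 13/6 kN
  R_B = -M₀/L = -13/6 kN
Load 3 — point force P=11 kN at a=3 m (b=L-a=3):
  R_A = Pb/L = 11·3/6 = 11/2 kN
  R_B = Pa/L = 11·3/6 = 11/2 kN
Load 4 — point force P=6 kN at a=2 m (b=L-a=4):
  R_A = Pb/L = 6·4/6 = 4 kN
  R_B = Pa/L = 6·2/6 = 2 kN
Superposition: R_A = 241/15 kN, R_B = 179/15 kN

R_A = 241/15 kN, R_B = 179/15 kN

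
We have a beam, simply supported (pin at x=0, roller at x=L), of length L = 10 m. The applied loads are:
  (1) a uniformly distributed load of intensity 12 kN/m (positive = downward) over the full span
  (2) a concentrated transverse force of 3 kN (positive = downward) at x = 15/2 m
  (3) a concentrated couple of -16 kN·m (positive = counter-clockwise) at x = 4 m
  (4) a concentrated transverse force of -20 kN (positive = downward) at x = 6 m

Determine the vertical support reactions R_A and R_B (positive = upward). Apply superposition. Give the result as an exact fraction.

R_A = 1023/20 kN, R_B = 1037/20 kN

Load 1 — uniform load w=12 kN/m over full span:
  R_A = wL/2 = 12·10/2 = 60 kN
  R_B = wL/2 = 12·10/2 = 60 kN
Load 2 — point force P=3 kN at a=15/2 m (b=L-a=5/2):
  R_A = Pb/L = 3·(5/2)/10 = 3/4 kN
  R_B = Pa/L = 3·(15/2)/10 = 9/4 kN
Load 3 — applied couple M₀=-16 kN·m at a=4 m (b=L-a=6):
  R_A = M₀/L = (-16)/10 = -8/5 kN
  R_B = -M₀/L = -(-16)/10 = 8/5 kN
Load 4 — point force P=-20 kN at a=6 m (b=L-a=4):
  R_A = Pb/L = (-20)·4/10 = -8 kN
  R_B = Pa/L = (-20)·6/10 = -12 kN
Superposition: R_A = 1023/20 kN, R_B = 1037/20 kN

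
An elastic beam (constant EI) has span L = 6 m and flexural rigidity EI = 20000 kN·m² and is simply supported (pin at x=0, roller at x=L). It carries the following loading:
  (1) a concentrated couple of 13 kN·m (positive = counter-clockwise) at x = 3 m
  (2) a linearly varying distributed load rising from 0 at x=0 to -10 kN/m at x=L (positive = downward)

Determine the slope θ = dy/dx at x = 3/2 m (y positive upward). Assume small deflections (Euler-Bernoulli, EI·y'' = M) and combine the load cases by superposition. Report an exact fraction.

Load 1 — applied couple M₀=13 kN·m at a=3 m (b=L-a=3):
  θ_1 = (M₀x²/(2L)+C₁)/EI  [x≤a] with C₁=M₀(3b²-L²)/(6L)=-13/4 = (13·(3/2)²/(2·6)+(-13/4))/20000 = -13/320000 rad
Load 2 — triangular load w₀=-10 kN/m (0→w₀ over full span):
  θ_2 = -w₀(7L⁴-30L²x²+15x⁴)/(360LEI) = -(-10)·(7·6⁴-30·6²·(3/2)²+15·(3/2)⁴)/(360·6·20000) = 3981/2560000 rad
Superposition: θ = Σ θ_i = 3877/2560000 rad ≈ 0.001514 rad

θ(3/2) = 3877/2560000 rad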